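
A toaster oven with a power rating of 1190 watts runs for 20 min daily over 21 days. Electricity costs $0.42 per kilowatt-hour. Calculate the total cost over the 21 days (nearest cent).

Runtime = 20 min × 21 = 420 min = 7 h
Energy = 1.19 kW × 7 h = 8.33 kWh
Cost = 8.33 kWh × $0.42/kWh = $3.50

$3.50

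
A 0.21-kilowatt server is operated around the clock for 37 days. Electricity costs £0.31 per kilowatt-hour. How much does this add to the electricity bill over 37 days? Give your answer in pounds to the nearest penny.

£57.81

Runtime = 24 h × 37 = 888 h
Energy = 0.21 kW × 888 h = 186.48 kWh
Cost = 186.48 kWh × £0.31/kWh = £57.81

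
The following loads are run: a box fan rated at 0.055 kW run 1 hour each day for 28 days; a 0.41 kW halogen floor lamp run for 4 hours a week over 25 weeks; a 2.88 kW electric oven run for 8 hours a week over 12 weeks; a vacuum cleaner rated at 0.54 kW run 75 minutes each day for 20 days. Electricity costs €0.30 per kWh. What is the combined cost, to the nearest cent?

box fan: Runtime = 1 h/day × 28 days = 28 h
box fan: 0.055 kW × 28 h = 1.54 kWh
halogen floor lamp: Runtime = 4 h/week × 25 weeks = 100 h
halogen floor lamp: 0.41 kW × 100 h = 41 kWh
electric oven: Runtime = 8 h/week × 12 weeks = 96 h
electric oven: 2.88 kW × 96 h = 276.48 kWh
vacuum cleaner: Runtime = 75 min × 20 = 1500 min = 25 h
vacuum cleaner: 0.54 kW × 25 h = 13.5 kWh
Total energy = 332.52 kWh
Cost = 332.52 × €0.30 = €99.76

€99.76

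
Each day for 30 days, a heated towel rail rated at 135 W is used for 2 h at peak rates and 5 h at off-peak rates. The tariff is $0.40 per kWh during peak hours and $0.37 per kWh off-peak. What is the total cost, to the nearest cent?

$10.73

Peak energy = 0.135 kW × 2 h × 30 = 8.1 kWh
Off-peak energy = 0.135 kW × 5 h × 30 = 20.25 kWh
Cost = 8.1 × $0.40 + 20.25 × $0.37 = $3.24 + $7.4925 = $10.73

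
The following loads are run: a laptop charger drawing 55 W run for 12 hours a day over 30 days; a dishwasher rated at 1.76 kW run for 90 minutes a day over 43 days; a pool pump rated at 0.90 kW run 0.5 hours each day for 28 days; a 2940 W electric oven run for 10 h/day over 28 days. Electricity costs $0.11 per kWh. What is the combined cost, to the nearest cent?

$106.60

laptop charger: Runtime = 12 h/day × 30 days = 360 h
laptop charger: 0.055 kW × 360 h = 19.8 kWh
dishwasher: Runtime = 90 min × 43 = 3870 min = 64.5 h
dishwasher: 1.76 kW × 64.5 h = 113.52 kWh
pool pump: Runtime = 0.5 h/day × 28 days = 14 h
pool pump: 0.9 kW × 14 h = 12.6 kWh
electric oven: Runtime = 10 h/day × 28 days = 280 h
electric oven: 2.94 kW × 280 h = 823.2 kWh
Total energy = 969.12 kWh
Cost = 969.12 × $0.11 = $106.60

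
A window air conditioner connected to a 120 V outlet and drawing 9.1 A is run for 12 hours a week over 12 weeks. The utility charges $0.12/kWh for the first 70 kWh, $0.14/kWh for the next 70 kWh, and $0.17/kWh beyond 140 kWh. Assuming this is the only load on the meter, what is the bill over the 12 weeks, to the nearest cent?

Power = 9.1 A × 120 V = 1092 W = 1.092 kW
Runtime = 12 h/week × 12 weeks = 144 h
Energy = 1.092 kW × 144 h = 157.248 kWh
Tier 1 (0–70 kWh): 70 × $0.12 = $8.4
Tier 2 (70–140 kWh): 70 × $0.14 = $9.8
Above 140 kWh: 17.248 × $0.17 = $2.93216
Bill = $21.13

$21.13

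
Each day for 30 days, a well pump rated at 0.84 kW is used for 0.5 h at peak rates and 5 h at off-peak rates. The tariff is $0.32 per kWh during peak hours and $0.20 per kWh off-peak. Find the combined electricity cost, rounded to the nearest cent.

$29.23

Peak energy = 0.84 kW × 0.5 h × 30 = 12.6 kWh
Off-peak energy = 0.84 kW × 5 h × 30 = 126 kWh
Cost = 12.6 × $0.32 + 126 × $0.20 = $4.032 + $25.2 = $29.23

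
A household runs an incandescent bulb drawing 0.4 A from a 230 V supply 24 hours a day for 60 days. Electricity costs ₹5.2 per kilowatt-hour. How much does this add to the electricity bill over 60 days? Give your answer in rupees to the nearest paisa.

₹688.90

Power = 0.4 A × 230 V = 92 W = 0.092 kW
Runtime = 24 h × 60 = 1440 h
Energy = 0.092 kW × 1440 h = 132.48 kWh
Cost = 132.48 kWh × ₹5.2/kWh = ₹688.90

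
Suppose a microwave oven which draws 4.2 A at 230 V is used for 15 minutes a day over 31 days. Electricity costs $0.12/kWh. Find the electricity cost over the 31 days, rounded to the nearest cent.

$0.90

Power = 4.2 A × 230 V = 966 W = 0.966 kW
Runtime = 15 min × 31 = 465 min = 7.75 h
Energy = 0.966 kW × 7.75 h = 7.4865 kWh
Cost = 7.4865 kWh × $0.12/kWh = $0.90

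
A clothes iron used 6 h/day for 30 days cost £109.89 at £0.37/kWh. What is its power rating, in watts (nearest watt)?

1650 W

Energy = £109.89 ÷ £0.37/kWh = 297 kWh
Runtime = 6 h/day × 30 days = 180 h
Power = 297 kWh ÷ 180 h = 1.65 kW = 1650 W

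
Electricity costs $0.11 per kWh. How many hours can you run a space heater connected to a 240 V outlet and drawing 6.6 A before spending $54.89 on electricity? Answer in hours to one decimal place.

315.0 h

Power = 6.6 A × 240 V = 1584 W = 1.584 kW
Energy available = $54.89 ÷ $0.11/kWh = 499 kWh
Hours = 499 kWh ÷ 1.584 kW = 315.0 h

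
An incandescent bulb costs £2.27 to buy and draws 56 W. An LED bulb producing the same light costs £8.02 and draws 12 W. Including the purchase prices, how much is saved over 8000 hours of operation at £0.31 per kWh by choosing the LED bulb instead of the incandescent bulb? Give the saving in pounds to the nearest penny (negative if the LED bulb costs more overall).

incandescent bulb: £2.27 + (56/1000) kW × 8000 h × £0.31 = £2.27 + £138.88 = £141.15
LED bulb: £8.02 + (12/1000) kW × 8000 h × £0.31 = £8.02 + £29.76 = £37.78
Saving = £141.15 − £37.78 = £103.37

£103.37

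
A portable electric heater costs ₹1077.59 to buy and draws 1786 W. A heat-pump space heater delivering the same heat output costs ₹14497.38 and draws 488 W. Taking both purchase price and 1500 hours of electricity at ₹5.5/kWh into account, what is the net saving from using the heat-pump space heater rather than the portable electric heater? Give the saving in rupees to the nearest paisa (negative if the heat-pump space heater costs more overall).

portable electric heater: ₹1077.59 + (1786/1000) kW × 1500 h × ₹5.5 = ₹1077.59 + ₹14734.5 = ₹15812.09
heat-pump space heater: ₹14497.38 + (488/1000) kW × 1500 h × ₹5.5 = ₹14497.38 + ₹4026 = ₹18523.38
Saving = ₹15812.09 − ₹18523.38 = −₹2711.29

-₹2711.29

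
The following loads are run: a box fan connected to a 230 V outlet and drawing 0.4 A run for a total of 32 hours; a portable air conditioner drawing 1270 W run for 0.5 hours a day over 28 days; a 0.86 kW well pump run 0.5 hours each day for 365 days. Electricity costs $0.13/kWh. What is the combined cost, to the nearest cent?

box fan: Power = 0.4 A × 230 V = 92 W = 0.092 kW
box fan: 0.092 kW × 32 h = 2.944 kWh
portable air conditioner: Runtime = 0.5 h/day × 28 days = 14 h
portable air conditioner: 1.27 kW × 14 h = 17.78 kWh
well pump: Runtime = 0.5 h/day × 365 days = 182.5 h
well pump: 0.86 kW × 182.5 h = 156.95 kWh
Total energy = 177.674 kWh
Cost = 177.674 × $0.13 = $23.10

$23.10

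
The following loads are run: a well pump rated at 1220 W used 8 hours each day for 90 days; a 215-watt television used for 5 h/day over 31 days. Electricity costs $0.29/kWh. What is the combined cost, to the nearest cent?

well pump: Runtime = 8 h/day × 90 days = 720 h
well pump: 1.22 kW × 720 h = 878.4 kWh
television: Runtime = 5 h/day × 31 days = 155 h
television: 0.215 kW × 155 h = 33.325 kWh
Total energy = 911.725 kWh
Cost = 911.725 × $0.29 = $264.40

$264.40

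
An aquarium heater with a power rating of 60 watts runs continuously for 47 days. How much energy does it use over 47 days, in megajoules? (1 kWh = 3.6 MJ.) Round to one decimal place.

243.6 MJ

Runtime = 24 h × 47 = 1128 h
Energy = 0.06 kW × 1128 h = 67.68 kWh
= 67.68 × 3.6 MJ = 243.6 MJ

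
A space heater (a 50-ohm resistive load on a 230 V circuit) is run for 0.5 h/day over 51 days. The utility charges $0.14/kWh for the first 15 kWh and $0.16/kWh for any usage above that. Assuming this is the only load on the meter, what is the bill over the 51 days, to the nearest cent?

$4.02

Power = V²/R = 230²/50 = 1058 W = 1.058 kW
Runtime = 0.5 h/day × 51 days = 25.5 h
Energy = 1.058 kW × 25.5 h = 26.979 kWh
Tier 1 (0–15 kWh): 15 × $0.14 = $2.1
Above 15 kWh: 11.979 × $0.16 = $1.91664
Bill = $4.02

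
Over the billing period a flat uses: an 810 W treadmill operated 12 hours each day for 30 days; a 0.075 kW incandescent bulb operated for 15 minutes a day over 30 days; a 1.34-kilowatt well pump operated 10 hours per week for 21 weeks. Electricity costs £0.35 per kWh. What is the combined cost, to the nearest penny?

£200.75

treadmill: Runtime = 12 h/day × 30 days = 360 h
treadmill: 0.81 kW × 360 h = 291.6 kWh
incandescent bulb: Runtime = 15 min × 30 = 450 min = 7.5 h
incandescent bulb: 0.075 kW × 7.5 h = 0.5625 kWh
well pump: Runtime = 10 h/week × 21 weeks = 210 h
well pump: 1.34 kW × 210 h = 281.4 kWh
Total energy = 573.5625 kWh
Cost = 573.5625 × £0.35 = £200.75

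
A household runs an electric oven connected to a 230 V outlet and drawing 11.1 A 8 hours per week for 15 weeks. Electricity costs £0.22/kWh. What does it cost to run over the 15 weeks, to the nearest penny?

£67.40

Power = 11.1 A × 230 V = 2553 W = 2.553 kW
Runtime = 8 h/week × 15 weeks = 120 h
Energy = 2.553 kW × 120 h = 306.36 kWh
Cost = 306.36 kWh × £0.22/kWh = £67.40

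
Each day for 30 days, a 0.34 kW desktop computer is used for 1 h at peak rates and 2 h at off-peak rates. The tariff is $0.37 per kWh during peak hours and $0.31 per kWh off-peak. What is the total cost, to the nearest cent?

Peak energy = 0.34 kW × 1 h × 30 = 10.2 kWh
Off-peak energy = 0.34 kW × 2 h × 30 = 20.4 kWh
Cost = 10.2 × $0.37 + 20.4 × $0.31 = $3.774 + $6.324 = $10.10

$10.10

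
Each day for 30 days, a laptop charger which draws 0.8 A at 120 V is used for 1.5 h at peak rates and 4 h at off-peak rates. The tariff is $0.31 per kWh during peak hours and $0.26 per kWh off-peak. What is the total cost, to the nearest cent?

$4.33

Power = 0.8 A × 120 V = 96 W = 0.096 kW
Peak energy = 0.096 kW × 1.5 h × 30 = 4.32 kWh
Off-peak energy = 0.096 kW × 4 h × 30 = 11.52 kWh
Cost = 4.32 × $0.31 + 11.52 × $0.26 = $1.3392 + $2.9952 = $4.33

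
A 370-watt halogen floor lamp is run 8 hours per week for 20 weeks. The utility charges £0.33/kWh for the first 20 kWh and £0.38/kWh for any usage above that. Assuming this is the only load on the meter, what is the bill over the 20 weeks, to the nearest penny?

Runtime = 8 h/week × 20 weeks = 160 h
Energy = 0.37 kW × 160 h = 59.2 kWh
Tier 1 (0–20 kWh): 20 × £0.33 = £6.6
Above 20 kWh: 39.2 × £0.38 = £14.896
Bill = £21.50

£21.50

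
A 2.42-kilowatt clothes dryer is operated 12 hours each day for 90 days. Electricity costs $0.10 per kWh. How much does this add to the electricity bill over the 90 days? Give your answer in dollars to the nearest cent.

$261.36

Runtime = 12 h/day × 90 days = 1080 h
Energy = 2.42 kW × 1080 h = 2613.6 kWh
Cost = 2613.6 kWh × $0.10/kWh = $261.36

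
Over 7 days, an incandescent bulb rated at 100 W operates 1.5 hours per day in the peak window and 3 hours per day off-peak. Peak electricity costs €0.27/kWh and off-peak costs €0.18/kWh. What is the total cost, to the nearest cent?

€0.66

Peak energy = 0.1 kW × 1.5 h × 7 = 1.05 kWh
Off-peak energy = 0.1 kW × 3 h × 7 = 2.1 kWh
Cost = 1.05 × €0.27 + 2.1 × €0.18 = €0.2835 + €0.378 = €0.66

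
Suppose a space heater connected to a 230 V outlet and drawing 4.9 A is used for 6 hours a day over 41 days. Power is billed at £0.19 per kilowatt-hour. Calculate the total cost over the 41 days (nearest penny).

£52.68

Power = 4.9 A × 230 V = 1127 W = 1.127 kW
Runtime = 6 h/day × 41 days = 246 h
Energy = 1.127 kW × 246 h = 277.242 kWh
Cost = 277.242 kWh × £0.19/kWh = £52.68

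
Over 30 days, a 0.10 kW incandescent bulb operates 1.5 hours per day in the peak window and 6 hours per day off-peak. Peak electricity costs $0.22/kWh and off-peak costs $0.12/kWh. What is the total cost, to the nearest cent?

$3.15

Peak energy = 0.1 kW × 1.5 h × 30 = 4.5 kWh
Off-peak energy = 0.1 kW × 6 h × 30 = 18 kWh
Cost = 4.5 × $0.22 + 18 × $0.12 = $0.99 + $2.16 = $3.15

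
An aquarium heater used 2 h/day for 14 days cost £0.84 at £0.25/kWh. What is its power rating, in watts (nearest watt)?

120 W

Energy = £0.84 ÷ £0.25/kWh = 3.36 kWh
Runtime = 2 h/day × 14 days = 28 h
Power = 3.36 kWh ÷ 28 h = 0.12 kW = 120 W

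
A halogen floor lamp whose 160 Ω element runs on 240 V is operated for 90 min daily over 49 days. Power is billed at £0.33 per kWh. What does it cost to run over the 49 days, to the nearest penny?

Power = V²/R = 240²/160 = 360 W = 0.36 kW
Runtime = 90 min × 49 = 4410 min = 73.5 h
Energy = 0.36 kW × 73.5 h = 26.46 kWh
Cost = 26.46 kWh × £0.33/kWh = £8.73

£8.73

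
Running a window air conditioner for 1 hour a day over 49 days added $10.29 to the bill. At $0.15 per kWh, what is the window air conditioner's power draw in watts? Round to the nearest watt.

1400 W

Energy = $10.29 ÷ $0.15/kWh = 68.6 kWh
Runtime = 1 h/day × 49 days = 49 h
Power = 68.6 kWh ÷ 49 h = 1.4 kW = 1400 W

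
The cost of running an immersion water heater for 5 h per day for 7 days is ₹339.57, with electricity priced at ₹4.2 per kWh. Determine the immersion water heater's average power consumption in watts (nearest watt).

Energy = ₹339.57 ÷ ₹4.2/kWh = 80.85 kWh
Runtime = 5 h/day × 7 days = 35 h
Power = 80.85 kWh ÷ 35 h = 2.31 kW = 2310 W

2310 W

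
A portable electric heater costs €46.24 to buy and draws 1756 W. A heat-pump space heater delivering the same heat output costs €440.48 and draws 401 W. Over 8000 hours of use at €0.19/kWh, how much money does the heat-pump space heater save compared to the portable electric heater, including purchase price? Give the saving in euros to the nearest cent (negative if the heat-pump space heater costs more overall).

portable electric heater: €46.24 + (1756/1000) kW × 8000 h × €0.19 = €46.24 + €2669.12 = €2715.36
heat-pump space heater: €440.48 + (401/1000) kW × 8000 h × €0.19 = €440.48 + €609.52 = €1050
Saving = €2715.36 − €1050 = €1665.36

€1665.36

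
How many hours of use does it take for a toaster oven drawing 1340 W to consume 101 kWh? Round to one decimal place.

75.4 h

Hours = 101 kWh ÷ 1.34 kW = 75.4 h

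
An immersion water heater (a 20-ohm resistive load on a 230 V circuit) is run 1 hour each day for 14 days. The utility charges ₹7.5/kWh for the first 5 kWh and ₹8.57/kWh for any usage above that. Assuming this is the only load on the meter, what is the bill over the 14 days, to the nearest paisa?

₹312.00

Power = V²/R = 230²/20 = 2645 W = 2.645 kW
Runtime = 1 h/day × 14 days = 14 h
Energy = 2.645 kW × 14 h = 37.03 kWh
Tier 1 (0–5 kWh): 5 × ₹7.5 = ₹37.5
Above 5 kWh: 32.03 × ₹8.57 = ₹274.4971
Bill = ₹312.00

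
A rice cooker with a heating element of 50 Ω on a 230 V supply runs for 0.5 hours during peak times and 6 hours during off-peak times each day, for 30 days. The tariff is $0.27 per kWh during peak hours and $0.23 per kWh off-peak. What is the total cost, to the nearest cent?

Power = V²/R = 230²/50 = 1058 W = 1.058 kW
Peak energy = 1.058 kW × 0.5 h × 30 = 15.87 kWh
Off-peak energy = 1.058 kW × 6 h × 30 = 190.44 kWh
Cost = 15.87 × $0.27 + 190.44 × $0.23 = $4.2849 + $43.8012 = $48.09

$48.09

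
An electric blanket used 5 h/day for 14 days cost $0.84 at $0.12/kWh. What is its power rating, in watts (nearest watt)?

100 W

Energy = $0.84 ÷ $0.12/kWh = 7 kWh
Runtime = 5 h/day × 14 days = 70 h
Power = 7 kWh ÷ 70 h = 0.1 kW = 100 W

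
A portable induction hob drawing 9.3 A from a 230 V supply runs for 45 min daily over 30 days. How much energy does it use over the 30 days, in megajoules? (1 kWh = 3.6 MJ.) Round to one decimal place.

173.3 MJ

Power = 9.3 A × 230 V = 2139 W = 2.139 kW
Runtime = 45 min × 30 = 1350 min = 22.5 h
Energy = 2.139 kW × 22.5 h = 48.1275 kWh
= 48.1275 × 3.6 MJ = 173.3 MJ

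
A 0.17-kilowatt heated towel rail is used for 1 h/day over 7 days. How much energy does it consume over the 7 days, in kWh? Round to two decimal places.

1.19 kWh

Runtime = 1 h/day × 7 days = 7 h
Energy = 0.17 kW × 7 h = 1.19 kWh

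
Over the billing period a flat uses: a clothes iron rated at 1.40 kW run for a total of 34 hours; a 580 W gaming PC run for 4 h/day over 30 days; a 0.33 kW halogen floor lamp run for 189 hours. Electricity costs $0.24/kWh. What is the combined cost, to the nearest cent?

$43.10

clothes iron: 1.4 kW × 34 h = 47.6 kWh
gaming PC: Runtime = 4 h/day × 30 days = 120 h
gaming PC: 0.58 kW × 120 h = 69.6 kWh
halogen floor lamp: 0.33 kW × 189 h = 62.37 kWh
Total energy = 179.57 kWh
Cost = 179.57 × $0.24 = $43.10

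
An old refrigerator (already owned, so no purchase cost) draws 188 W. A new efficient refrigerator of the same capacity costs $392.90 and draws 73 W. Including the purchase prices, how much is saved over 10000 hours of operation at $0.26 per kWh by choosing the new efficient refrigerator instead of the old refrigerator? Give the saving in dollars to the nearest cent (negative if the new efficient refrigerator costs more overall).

-$93.90

old refrigerator: $0.00 + (188/1000) kW × 10000 h × $0.26 = $0.00 + $488.8 = $488.8
new efficient refrigerator: $392.90 + (73/1000) kW × 10000 h × $0.26 = $392.90 + $189.8 = $582.7
Saving = $488.8 − $582.7 = −$93.9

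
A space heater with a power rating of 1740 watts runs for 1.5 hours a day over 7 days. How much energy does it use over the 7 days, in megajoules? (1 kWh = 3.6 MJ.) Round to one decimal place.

Runtime = 1.5 h/day × 7 days = 10.5 h
Energy = 1.74 kW × 10.5 h = 18.27 kWh
= 18.27 × 3.6 MJ = 65.8 MJ

65.8 MJ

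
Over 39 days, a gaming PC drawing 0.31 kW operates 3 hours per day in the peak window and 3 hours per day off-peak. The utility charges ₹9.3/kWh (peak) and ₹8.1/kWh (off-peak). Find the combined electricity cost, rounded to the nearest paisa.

₹631.10

Peak energy = 0.31 kW × 3 h × 39 = 36.27 kWh
Off-peak energy = 0.31 kW × 3 h × 39 = 36.27 kWh
Cost = 36.27 × ₹9.3 + 36.27 × ₹8.1 = ₹337.311 + ₹293.787 = ₹631.10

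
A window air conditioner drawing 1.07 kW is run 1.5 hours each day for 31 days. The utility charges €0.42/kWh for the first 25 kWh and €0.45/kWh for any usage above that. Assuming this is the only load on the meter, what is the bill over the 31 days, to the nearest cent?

Runtime = 1.5 h/day × 31 days = 46.5 h
Energy = 1.07 kW × 46.5 h = 49.755 kWh
Tier 1 (0–25 kWh): 25 × €0.42 = €10.5
Above 25 kWh: 24.755 × €0.45 = €11.13975
Bill = €21.64

€21.64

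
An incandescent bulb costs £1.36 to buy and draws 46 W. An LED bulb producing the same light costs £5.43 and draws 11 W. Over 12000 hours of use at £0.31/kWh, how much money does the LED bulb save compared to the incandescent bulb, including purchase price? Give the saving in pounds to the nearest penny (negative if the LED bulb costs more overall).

£126.13

incandescent bulb: £1.36 + (46/1000) kW × 12000 h × £0.31 = £1.36 + £171.12 = £172.48
LED bulb: £5.43 + (11/1000) kW × 12000 h × £0.31 = £5.43 + £40.92 = £46.35
Saving = £172.48 − £46.35 = £126.13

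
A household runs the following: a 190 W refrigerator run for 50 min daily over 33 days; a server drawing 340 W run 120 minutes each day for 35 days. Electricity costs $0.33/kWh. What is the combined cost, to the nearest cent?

refrigerator: Runtime = 50 min × 33 = 1650 min = 27.5 h
refrigerator: 0.19 kW × 27.5 h = 5.225 kWh
server: Runtime = 120 min × 35 = 4200 min = 70 h
server: 0.34 kW × 70 h = 23.8 kWh
Total energy = 29.025 kWh
Cost = 29.025 × $0.33 = $9.58

$9.58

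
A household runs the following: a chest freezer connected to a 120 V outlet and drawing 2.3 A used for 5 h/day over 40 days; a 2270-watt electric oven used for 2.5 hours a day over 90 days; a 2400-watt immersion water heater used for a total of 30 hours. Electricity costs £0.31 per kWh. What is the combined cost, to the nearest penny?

chest freezer: Power = 2.3 A × 120 V = 276 W = 0.276 kW
chest freezer: Runtime = 5 h/day × 40 days = 200 h
chest freezer: 0.276 kW × 200 h = 55.2 kWh
electric oven: Runtime = 2.5 h/day × 90 days = 225 h
electric oven: 2.27 kW × 225 h = 510.75 kWh
immersion water heater: 2.4 kW × 30 h = 72 kWh
Total energy = 637.95 kWh
Cost = 637.95 × £0.31 = £197.76

£197.76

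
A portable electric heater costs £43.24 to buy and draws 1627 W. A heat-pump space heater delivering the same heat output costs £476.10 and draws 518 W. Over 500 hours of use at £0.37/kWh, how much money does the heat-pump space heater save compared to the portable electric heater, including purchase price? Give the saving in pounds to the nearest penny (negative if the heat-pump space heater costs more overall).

-£227.70

portable electric heater: £43.24 + (1627/1000) kW × 500 h × £0.37 = £43.24 + £300.995 = £344.235
heat-pump space heater: £476.10 + (518/1000) kW × 500 h × £0.37 = £476.10 + £95.83 = £571.93
Saving = £344.235 − £571.93 = −£227.695 → -£227.70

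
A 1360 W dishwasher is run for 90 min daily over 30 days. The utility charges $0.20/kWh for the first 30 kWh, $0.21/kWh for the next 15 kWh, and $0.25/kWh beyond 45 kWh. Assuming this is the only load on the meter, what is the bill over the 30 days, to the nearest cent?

Runtime = 90 min × 30 = 2700 min = 45 h
Energy = 1.36 kW × 45 h = 61.2 kWh
Tier 1 (0–30 kWh): 30 × $0.20 = $6
Tier 2 (30–45 kWh): 15 × $0.21 = $3.15
Above 45 kWh: 16.2 × $0.25 = $4.05
Bill = $13.20

$13.20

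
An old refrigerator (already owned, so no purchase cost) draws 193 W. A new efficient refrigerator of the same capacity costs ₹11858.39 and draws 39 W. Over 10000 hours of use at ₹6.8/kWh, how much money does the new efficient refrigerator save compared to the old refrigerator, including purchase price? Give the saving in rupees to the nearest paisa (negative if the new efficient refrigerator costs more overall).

old refrigerator: ₹0.00 + (193/1000) kW × 10000 h × ₹6.8 = ₹0.00 + ₹13124 = ₹13124
new efficient refrigerator: ₹11858.39 + (39/1000) kW × 10000 h × ₹6.8 = ₹11858.39 + ₹2652 = ₹14510.39
Saving = ₹13124 − ₹14510.39 = −₹1386.39

-₹1386.39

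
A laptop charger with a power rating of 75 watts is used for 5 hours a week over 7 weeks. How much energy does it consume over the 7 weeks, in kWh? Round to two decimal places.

2.63 kWh

Runtime = 5 h/week × 7 weeks = 35 h
Energy = 0.075 kW × 35 h = 2.625 kWh ≈ 2.63 kWh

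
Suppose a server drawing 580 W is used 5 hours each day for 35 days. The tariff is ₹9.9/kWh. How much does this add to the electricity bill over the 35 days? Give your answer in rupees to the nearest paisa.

₹1004.85

Runtime = 5 h/day × 35 days = 175 h
Energy = 0.58 kW × 175 h = 101.5 kWh
Cost = 101.5 kWh × ₹9.9/kWh = ₹1004.85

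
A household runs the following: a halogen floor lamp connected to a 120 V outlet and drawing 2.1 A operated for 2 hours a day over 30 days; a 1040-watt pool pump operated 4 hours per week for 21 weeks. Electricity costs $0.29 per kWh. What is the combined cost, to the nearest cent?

$29.72

halogen floor lamp: Power = 2.1 A × 120 V = 252 W = 0.252 kW
halogen floor lamp: Runtime = 2 h/day × 30 days = 60 h
halogen floor lamp: 0.252 kW × 60 h = 15.12 kWh
pool pump: Runtime = 4 h/week × 21 weeks = 84 h
pool pump: 1.04 kW × 84 h = 87.36 kWh
Total energy = 102.48 kWh
Cost = 102.48 × $0.29 = $29.72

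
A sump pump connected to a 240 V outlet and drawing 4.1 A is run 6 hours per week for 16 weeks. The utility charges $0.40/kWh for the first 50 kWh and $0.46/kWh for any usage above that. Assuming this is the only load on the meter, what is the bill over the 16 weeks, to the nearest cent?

$40.45

Power = 4.1 A × 240 V = 984 W = 0.984 kW
Runtime = 6 h/week × 16 weeks = 96 h
Energy = 0.984 kW × 96 h = 94.464 kWh
Tier 1 (0–50 kWh): 50 × $0.40 = $20
Above 50 kWh: 44.464 × $0.46 = $20.45344
Bill = $40.45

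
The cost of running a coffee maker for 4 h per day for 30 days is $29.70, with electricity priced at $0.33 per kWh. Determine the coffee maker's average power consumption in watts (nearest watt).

750 W

Energy = $29.70 ÷ $0.33/kWh = 90 kWh
Runtime = 4 h/day × 30 days = 120 h
Power = 90 kWh ÷ 120 h = 0.75 kW = 750 W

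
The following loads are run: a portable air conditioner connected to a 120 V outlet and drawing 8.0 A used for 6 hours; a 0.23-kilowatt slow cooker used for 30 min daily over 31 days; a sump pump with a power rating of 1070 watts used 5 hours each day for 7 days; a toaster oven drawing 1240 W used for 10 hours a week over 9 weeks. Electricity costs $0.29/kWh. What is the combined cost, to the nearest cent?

portable air conditioner: Power = 8.0 A × 120 V = 960 W = 0.96 kW
portable air conditioner: 0.96 kW × 6 h = 5.76 kWh
slow cooker: Runtime = 30 min × 31 = 930 min = 15.5 h
slow cooker: 0.23 kW × 15.5 h = 3.565 kWh
sump pump: Runtime = 5 h/day × 7 days = 35 h
sump pump: 1.07 kW × 35 h = 37.45 kWh
toaster oven: Runtime = 10 h/week × 9 weeks = 90 h
toaster oven: 1.24 kW × 90 h = 111.6 kWh
Total energy = 158.375 kWh
Cost = 158.375 × $0.29 = $45.93

$45.93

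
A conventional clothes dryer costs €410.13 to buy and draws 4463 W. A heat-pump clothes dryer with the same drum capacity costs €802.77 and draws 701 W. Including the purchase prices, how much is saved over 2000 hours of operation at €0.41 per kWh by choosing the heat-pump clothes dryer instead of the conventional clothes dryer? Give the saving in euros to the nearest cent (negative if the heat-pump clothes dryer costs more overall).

conventional clothes dryer: €410.13 + (4463/1000) kW × 2000 h × €0.41 = €410.13 + €3659.66 = €4069.79
heat-pump clothes dryer: €802.77 + (701/1000) kW × 2000 h × €0.41 = €802.77 + €574.82 = €1377.59
Saving = €4069.79 − €1377.59 = €2692.2

€2692.20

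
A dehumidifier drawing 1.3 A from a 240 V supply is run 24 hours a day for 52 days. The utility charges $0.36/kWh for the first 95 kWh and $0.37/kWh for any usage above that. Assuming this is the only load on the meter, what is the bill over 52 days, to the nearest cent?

$143.12

Power = 1.3 A × 240 V = 312 W = 0.312 kW
Runtime = 24 h × 52 = 1248 h
Energy = 0.312 kW × 1248 h = 389.376 kWh
Tier 1 (0–95 kWh): 95 × $0.36 = $34.2
Above 95 kWh: 294.376 × $0.37 = $108.91912
Bill = $143.12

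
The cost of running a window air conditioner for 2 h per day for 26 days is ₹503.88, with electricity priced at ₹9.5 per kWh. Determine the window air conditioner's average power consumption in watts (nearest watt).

1020 W

Energy = ₹503.88 ÷ ₹9.5/kWh = 53.04 kWh
Runtime = 2 h/day × 26 days = 52 h
Power = 53.04 kWh ÷ 52 h = 1.02 kW = 1020 W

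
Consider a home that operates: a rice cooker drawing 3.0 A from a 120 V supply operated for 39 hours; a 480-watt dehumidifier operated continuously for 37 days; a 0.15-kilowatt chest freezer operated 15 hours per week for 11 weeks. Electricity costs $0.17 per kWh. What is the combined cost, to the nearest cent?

rice cooker: Power = 3.0 A × 120 V = 360 W = 0.36 kW
rice cooker: 0.36 kW × 39 h = 14.04 kWh
dehumidifier: Runtime = 24 h × 37 = 888 h
dehumidifier: 0.48 kW × 888 h = 426.24 kWh
chest freezer: Runtime = 15 h/week × 11 weeks = 165 h
chest freezer: 0.15 kW × 165 h = 24.75 kWh
Total energy = 465.03 kWh
Cost = 465.03 × $0.17 = $79.06

$79.06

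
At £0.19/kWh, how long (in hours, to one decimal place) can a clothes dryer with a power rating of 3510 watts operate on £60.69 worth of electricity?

91.0 h

Energy available = £60.69 ÷ £0.19/kWh = 319.4211 kWh
Hours = 319.4211 kWh ÷ 3.51 kW = 91.0 h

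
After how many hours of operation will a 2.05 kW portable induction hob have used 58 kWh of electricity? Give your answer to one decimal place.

28.3 h

Hours = 58 kWh ÷ 2.05 kW = 28.3 h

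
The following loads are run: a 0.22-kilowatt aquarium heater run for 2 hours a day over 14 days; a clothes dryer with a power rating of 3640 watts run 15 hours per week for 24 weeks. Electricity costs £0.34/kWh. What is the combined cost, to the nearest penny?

aquarium heater: Runtime = 2 h/day × 14 days = 28 h
aquarium heater: 0.22 kW × 28 h = 6.16 kWh
clothes dryer: Runtime = 15 h/week × 24 weeks = 360 h
clothes dryer: 3.64 kW × 360 h = 1310.4 kWh
Total energy = 1316.56 kWh
Cost = 1316.56 × £0.34 = £447.63

£447.63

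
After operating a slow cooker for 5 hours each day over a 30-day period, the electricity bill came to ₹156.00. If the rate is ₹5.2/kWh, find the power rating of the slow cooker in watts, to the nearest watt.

200 W

Energy = ₹156.00 ÷ ₹5.2/kWh = 30 kWh
Runtime = 5 h/day × 30 days = 150 h
Power = 30 kWh ÷ 150 h = 0.2 kW = 200 W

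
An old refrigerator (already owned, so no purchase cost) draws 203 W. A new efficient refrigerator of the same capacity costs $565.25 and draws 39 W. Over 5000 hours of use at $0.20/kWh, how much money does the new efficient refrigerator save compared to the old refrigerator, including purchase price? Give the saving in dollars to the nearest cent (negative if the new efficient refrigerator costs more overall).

-$401.25

old refrigerator: $0.00 + (203/1000) kW × 5000 h × $0.20 = $0.00 + $203 = $203
new efficient refrigerator: $565.25 + (39/1000) kW × 5000 h × $0.20 = $565.25 + $39 = $604.25
Saving = $203 − $604.25 = −$401.25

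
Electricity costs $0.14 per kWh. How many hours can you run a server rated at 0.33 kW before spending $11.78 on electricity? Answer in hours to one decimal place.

255.0 h

Energy available = $11.78 ÷ $0.14/kWh = 84.1429 kWh
Hours = 84.1429 kWh ÷ 0.33 kW = 255.0 h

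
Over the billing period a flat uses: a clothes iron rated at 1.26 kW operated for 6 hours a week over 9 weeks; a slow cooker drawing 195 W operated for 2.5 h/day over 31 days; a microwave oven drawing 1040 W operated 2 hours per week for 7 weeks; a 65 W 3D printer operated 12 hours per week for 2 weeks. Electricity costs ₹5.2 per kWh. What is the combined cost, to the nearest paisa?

clothes iron: Runtime = 6 h/week × 9 weeks = 54 h
clothes iron: 1.26 kW × 54 h = 68.04 kWh
slow cooker: Runtime = 2.5 h/day × 31 days = 77.5 h
slow cooker: 0.195 kW × 77.5 h = 15.1125 kWh
microwave oven: Runtime = 2 h/week × 7 weeks = 14 h
microwave oven: 1.04 kW × 14 h = 14.56 kWh
3D printer: Runtime = 12 h/week × 2 weeks = 24 h
3D printer: 0.065 kW × 24 h = 1.56 kWh
Total energy = 99.2725 kWh
Cost = 99.2725 × ₹5.2 = ₹516.22

₹516.22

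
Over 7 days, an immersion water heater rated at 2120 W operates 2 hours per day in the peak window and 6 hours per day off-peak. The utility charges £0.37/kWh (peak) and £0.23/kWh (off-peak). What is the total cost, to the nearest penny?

£31.46

Peak energy = 2.12 kW × 2 h × 7 = 29.68 kWh
Off-peak energy = 2.12 kW × 6 h × 7 = 89.04 kWh
Cost = 29.68 × £0.37 + 89.04 × £0.23 = £10.9816 + £20.4792 = £31.46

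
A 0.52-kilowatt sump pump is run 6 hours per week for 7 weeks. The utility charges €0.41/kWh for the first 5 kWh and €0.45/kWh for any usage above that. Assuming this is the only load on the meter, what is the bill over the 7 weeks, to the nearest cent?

€9.63

Runtime = 6 h/week × 7 weeks = 42 h
Energy = 0.52 kW × 42 h = 21.84 kWh
Tier 1 (0–5 kWh): 5 × €0.41 = €2.05
Above 5 kWh: 16.84 × €0.45 = €7.578
Bill = €9.63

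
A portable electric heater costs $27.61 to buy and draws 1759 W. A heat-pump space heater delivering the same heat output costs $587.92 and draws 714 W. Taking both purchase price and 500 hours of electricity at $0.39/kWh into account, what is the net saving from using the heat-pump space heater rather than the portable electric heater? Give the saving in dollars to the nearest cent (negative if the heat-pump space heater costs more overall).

-$356.54

portable electric heater: $27.61 + (1759/1000) kW × 500 h × $0.39 = $27.61 + $343.005 = $370.615
heat-pump space heater: $587.92 + (714/1000) kW × 500 h × $0.39 = $587.92 + $139.23 = $727.15
Saving = $370.615 − $727.15 = −$356.535 → -$356.54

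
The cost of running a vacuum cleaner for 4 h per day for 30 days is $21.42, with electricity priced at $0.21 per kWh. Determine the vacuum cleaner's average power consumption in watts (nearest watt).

Energy = $21.42 ÷ $0.21/kWh = 102 kWh
Runtime = 4 h/day × 30 days = 120 h
Power = 102 kWh ÷ 120 h = 0.85 kW = 850 W

850 W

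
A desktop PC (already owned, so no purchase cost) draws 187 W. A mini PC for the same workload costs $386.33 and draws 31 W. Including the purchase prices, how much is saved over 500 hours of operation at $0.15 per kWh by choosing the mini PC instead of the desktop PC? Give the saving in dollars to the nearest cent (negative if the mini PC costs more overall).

desktop PC: $0.00 + (187/1000) kW × 500 h × $0.15 = $0.00 + $14.025 = $14.025
mini PC: $386.33 + (31/1000) kW × 500 h × $0.15 = $386.33 + $2.325 = $388.655
Saving = $14.025 − $388.655 = −$374.63

-$374.63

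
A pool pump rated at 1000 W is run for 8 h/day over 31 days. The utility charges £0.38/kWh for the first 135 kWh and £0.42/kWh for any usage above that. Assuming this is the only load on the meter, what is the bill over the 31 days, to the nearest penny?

Runtime = 8 h/day × 31 days = 248 h
Energy = 1 kW × 248 h = 248 kWh
Tier 1 (0–135 kWh): 135 × £0.38 = £51.3
Above 135 kWh: 113 × £0.42 = £47.46
Bill = £98.76

£98.76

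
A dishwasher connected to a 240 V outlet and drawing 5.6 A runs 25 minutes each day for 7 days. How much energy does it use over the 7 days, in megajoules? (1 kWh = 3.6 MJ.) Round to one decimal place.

Power = 5.6 A × 240 V = 1344 W = 1.344 kW
Runtime = 25 min × 7 = 175 min = 2.916666… h
Energy = 1.344 kW × 2.916666… h = 3.92 kWh
= 3.92 × 3.6 MJ = 14.1 MJ

14.1 MJ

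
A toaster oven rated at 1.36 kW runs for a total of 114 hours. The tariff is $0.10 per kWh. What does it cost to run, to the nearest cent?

Energy = 1.36 kW × 114 h = 155.04 kWh
Cost = 155.04 kWh × $0.10/kWh = $15.50

$15.50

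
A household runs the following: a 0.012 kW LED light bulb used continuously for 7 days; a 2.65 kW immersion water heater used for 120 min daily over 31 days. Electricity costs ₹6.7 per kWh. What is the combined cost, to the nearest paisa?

LED light bulb: Runtime = 24 h × 7 = 168 h
LED light bulb: 0.012 kW × 168 h = 2.016 kWh
immersion water heater: Runtime = 120 min × 31 = 3720 min = 62 h
immersion water heater: 2.65 kW × 62 h = 164.3 kWh
Total energy = 166.316 kWh
Cost = 166.316 × ₹6.7 = ₹1114.32

₹1114.32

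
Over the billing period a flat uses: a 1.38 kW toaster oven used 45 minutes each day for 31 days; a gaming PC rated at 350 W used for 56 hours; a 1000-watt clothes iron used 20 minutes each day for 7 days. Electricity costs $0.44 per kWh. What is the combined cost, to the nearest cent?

$23.77

toaster oven: Runtime = 45 min × 31 = 1395 min = 23.25 h
toaster oven: 1.38 kW × 23.25 h = 32.085 kWh
gaming PC: 0.35 kW × 56 h = 19.6 kWh
clothes iron: Runtime = 20 min × 7 = 140 min = 2.333333… h
clothes iron: 1 kW × 2.333333… h = 2.333333… kWh
Total energy = 54.018333… kWh
Cost = 54.018333… × $0.44 = $23.77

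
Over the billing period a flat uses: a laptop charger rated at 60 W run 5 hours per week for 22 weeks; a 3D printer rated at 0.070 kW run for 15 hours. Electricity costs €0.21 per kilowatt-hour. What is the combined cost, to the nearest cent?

€1.61

laptop charger: Runtime = 5 h/week × 22 weeks = 110 h
laptop charger: 0.06 kW × 110 h = 6.6 kWh
3D printer: 0.07 kW × 15 h = 1.05 kWh
Total energy = 7.65 kWh
Cost = 7.65 × €0.21 = €1.61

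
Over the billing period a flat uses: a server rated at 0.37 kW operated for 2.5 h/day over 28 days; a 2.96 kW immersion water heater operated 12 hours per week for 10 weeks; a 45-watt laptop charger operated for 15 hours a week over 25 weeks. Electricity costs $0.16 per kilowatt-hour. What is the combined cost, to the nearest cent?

server: Runtime = 2.5 h/day × 28 days = 70 h
server: 0.37 kW × 70 h = 25.9 kWh
immersion water heater: Runtime = 12 h/week × 10 weeks = 120 h
immersion water heater: 2.96 kW × 120 h = 355.2 kWh
laptop charger: Runtime = 15 h/week × 25 weeks = 375 h
laptop charger: 0.045 kW × 375 h = 16.875 kWh
Total energy = 397.975 kWh
Cost = 397.975 × $0.16 = $63.68

$63.68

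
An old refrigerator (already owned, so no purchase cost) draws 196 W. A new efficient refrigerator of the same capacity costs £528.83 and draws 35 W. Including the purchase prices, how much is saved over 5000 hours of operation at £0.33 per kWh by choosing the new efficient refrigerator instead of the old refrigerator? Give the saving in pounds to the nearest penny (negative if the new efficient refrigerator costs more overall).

old refrigerator: £0.00 + (196/1000) kW × 5000 h × £0.33 = £0.00 + £323.4 = £323.4
new efficient refrigerator: £528.83 + (35/1000) kW × 5000 h × £0.33 = £528.83 + £57.75 = £586.58
Saving = £323.4 − £586.58 = −£263.18

-£263.18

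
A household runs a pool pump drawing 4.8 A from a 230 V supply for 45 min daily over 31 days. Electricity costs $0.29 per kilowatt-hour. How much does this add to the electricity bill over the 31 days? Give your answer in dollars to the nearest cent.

Power = 4.8 A × 230 V = 1104 W = 1.104 kW
Runtime = 45 min × 31 = 1395 min = 23.25 h
Energy = 1.104 kW × 23.25 h = 25.668 kWh
Cost = 25.668 kWh × $0.29/kWh = $7.44

$7.44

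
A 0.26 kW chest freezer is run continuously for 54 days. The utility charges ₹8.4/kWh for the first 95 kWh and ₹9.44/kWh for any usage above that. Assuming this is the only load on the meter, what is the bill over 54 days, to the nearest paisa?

Runtime = 24 h × 54 = 1296 h
Energy = 0.26 kW × 1296 h = 336.96 kWh
Tier 1 (0–95 kWh): 95 × ₹8.4 = ₹798
Above 95 kWh: 241.96 × ₹9.44 = ₹2284.1024
Bill = ₹3082.10

₹3082.10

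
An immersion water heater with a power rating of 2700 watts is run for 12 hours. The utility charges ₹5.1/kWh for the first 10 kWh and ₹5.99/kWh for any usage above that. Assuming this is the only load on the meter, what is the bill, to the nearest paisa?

₹185.18

Energy = 2.7 kW × 12 h = 32.4 kWh
Tier 1 (0–10 kWh): 10 × ₹5.1 = ₹51
Above 10 kWh: 22.4 × ₹5.99 = ₹134.176
Bill = ₹185.18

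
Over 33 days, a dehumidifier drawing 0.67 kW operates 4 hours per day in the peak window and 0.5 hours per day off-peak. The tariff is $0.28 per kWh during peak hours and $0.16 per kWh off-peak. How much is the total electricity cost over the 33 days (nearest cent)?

$26.53

Peak energy = 0.67 kW × 4 h × 33 = 88.44 kWh
Off-peak energy = 0.67 kW × 0.5 h × 33 = 11.055 kWh
Cost = 88.44 × $0.28 + 11.055 × $0.16 = $24.7632 + $1.7688 = $26.53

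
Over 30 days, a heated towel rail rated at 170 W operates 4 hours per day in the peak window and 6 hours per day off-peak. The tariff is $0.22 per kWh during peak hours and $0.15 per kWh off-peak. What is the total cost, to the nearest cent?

$9.08

Peak energy = 0.17 kW × 4 h × 30 = 20.4 kWh
Off-peak energy = 0.17 kW × 6 h × 30 = 30.6 kWh
Cost = 20.4 × $0.22 + 30.6 × $0.15 = $4.488 + $4.59 = $9.08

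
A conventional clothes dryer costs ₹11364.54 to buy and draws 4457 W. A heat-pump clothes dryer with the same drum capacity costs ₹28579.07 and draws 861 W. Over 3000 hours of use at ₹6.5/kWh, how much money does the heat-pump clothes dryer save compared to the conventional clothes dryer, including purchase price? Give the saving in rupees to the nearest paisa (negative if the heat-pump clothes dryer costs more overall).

conventional clothes dryer: ₹11364.54 + (4457/1000) kW × 3000 h × ₹6.5 = ₹11364.54 + ₹86911.5 = ₹98276.04
heat-pump clothes dryer: ₹28579.07 + (861/1000) kW × 3000 h × ₹6.5 = ₹28579.07 + ₹16789.5 = ₹45368.57
Saving = ₹98276.04 − ₹45368.57 = ₹52907.47

₹52907.47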